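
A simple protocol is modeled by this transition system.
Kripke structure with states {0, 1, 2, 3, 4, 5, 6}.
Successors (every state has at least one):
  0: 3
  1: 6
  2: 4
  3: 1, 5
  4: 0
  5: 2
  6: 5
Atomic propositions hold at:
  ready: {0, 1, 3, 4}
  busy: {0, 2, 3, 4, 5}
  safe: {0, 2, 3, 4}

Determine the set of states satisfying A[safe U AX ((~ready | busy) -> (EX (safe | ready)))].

{0, 2, 3, 4, 5, 6}

Sat(~ready) = {2, 5, 6}
Sat(~ready | busy) = {0, 2, 3, 4, 5, 6}
Sat(safe | ready) = {0, 1, 2, 3, 4}
Sat(EX (safe | ready)) = {s : some successor in {0, 1, 2, 3, 4}} = {0, 2, 3, 4, 5}
Sat((~ready | busy) -> (EX (safe | ready))) = {0, 1, 2, 3, 4, 5}
Sat(AX ((~ready | busy) -> (EX (safe | ready)))) = {s : every successor in {0, 1, 2, 3, 4, 5}} = {0, 2, 3, 4, 5, 6}
A[safe U AX ((~ready | busy) -> (EX (safe | ready)))]: least fixpoint, start Z0 = Sat(AX ((~ready | busy) -> (EX (safe | ready)))) = {0, 2, 3, 4, 5, 6}, add states in Sat(safe) with every successor in Z. Already a fixed point.
Sat(A[safe U AX ((~ready | busy) -> (EX (safe | ready)))]) = {0, 2, 3, 4, 5, 6}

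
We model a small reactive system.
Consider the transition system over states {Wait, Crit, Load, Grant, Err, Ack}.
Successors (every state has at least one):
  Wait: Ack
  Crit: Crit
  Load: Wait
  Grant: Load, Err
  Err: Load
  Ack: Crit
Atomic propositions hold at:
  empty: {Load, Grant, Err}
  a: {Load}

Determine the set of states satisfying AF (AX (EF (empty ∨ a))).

Sat(empty ∨ a) = {Load, Grant, Err}
EF (empty ∨ a): least fixpoint, start Z0 = {Load, Grant, Err}, add states with some successor in Z. Already a fixed point.
Sat(EF (empty ∨ a)) = {Load, Grant, Err}
Sat(AX (EF (empty ∨ a))) = {s : every successor in {Load, Grant, Err}} = {Grant, Err}
AF (AX (EF (empty ∨ a))): least fixpoint, start Z0 = {Grant, Err}, add states with every successor in Z. Already a fixed point.
Sat(AF (AX (EF (empty ∨ a)))) = {Grant, Err}

{Grant, Err}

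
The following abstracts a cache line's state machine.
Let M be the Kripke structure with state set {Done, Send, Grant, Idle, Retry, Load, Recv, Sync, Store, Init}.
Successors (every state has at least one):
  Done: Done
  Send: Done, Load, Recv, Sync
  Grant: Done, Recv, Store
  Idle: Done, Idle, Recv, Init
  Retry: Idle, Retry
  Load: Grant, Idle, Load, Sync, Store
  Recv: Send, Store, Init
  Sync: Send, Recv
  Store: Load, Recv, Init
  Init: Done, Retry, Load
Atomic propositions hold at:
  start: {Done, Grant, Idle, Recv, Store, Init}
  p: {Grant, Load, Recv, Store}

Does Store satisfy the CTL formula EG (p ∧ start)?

Yes

Sat(p ∧ start) = {Grant, Recv, Store}
EG (p ∧ start): greatest fixpoint, start Z0 = {Grant, Recv, Store}, keep only states in Sat with some successor in Z. Already a fixed point.
Sat(EG (p ∧ start)) = {Grant, Recv, Store}
Store ∈ Sat(EG (p ∧ start)) = {Grant, Recv, Store}, so the formula holds at Store.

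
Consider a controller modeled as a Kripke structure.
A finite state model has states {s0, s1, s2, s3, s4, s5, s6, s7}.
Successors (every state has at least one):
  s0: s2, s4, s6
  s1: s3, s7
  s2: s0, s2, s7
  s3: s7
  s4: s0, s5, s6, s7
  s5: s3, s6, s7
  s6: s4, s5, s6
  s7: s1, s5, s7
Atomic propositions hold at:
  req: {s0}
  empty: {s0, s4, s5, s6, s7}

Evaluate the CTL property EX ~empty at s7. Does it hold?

Yes

Sat(~empty) = {s1, s2, s3}
Sat(EX ~empty) = {s : some successor in {s1, s2, s3}} = {s0, s1, s2, s5, s7}
s7 ∈ Sat(EX ~empty) = {s0, s1, s2, s5, s7}, so the formula holds at s7.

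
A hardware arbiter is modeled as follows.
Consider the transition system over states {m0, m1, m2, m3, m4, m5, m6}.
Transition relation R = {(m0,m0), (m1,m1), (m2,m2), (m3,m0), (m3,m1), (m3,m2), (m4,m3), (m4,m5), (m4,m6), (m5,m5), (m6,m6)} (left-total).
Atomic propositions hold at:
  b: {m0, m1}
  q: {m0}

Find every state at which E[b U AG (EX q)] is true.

Sat(EX q) = {s : some successor in {m0}} = {m0, m3}
AG (EX q): greatest fixpoint, start Z0 = {m0, m3}, keep only states in Sat with every successor in Z. Z1 = {m0}; fixed.
Sat(AG (EX q)) = {m0}
E[b U AG (EX q)]: least fixpoint, start Z0 = Sat(AG (EX q)) = {m0}, add states in Sat(b) with some successor in Z. Already a fixed point.
Sat(E[b U AG (EX q)]) = {m0}

{m0}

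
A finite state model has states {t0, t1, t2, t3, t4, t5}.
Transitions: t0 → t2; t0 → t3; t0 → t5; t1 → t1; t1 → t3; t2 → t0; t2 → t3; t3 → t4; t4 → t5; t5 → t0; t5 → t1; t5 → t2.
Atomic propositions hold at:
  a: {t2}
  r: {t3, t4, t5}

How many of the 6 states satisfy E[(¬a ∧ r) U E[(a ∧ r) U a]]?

Sat(¬a) = {t0, t1, t3, t4, t5}
Sat(¬a ∧ r) = {t3, t4, t5}
Sat(a ∧ r) = ∅
E[(a ∧ r) U a]: least fixpoint, start Z0 = Sat(a) = {t2}, add states in Sat(a ∧ r) with some successor in Z. Already a fixed point.
Sat(E[(a ∧ r) U a]) = {t2}
E[(¬a ∧ r) U E[(a ∧ r) U a]]: least fixpoint, start Z0 = Sat(E[(a ∧ r) U a]) = {t2}, add states in Sat(¬a ∧ r) with some successor in Z. Z1 = {t2, t5}; Z2 = {t2, t4, t5}; Z3 = {t2, t3, t4, t5}; fixed.
Sat(E[(¬a ∧ r) U E[(a ∧ r) U a]]) = {t2, t3, t4, t5}
|Sat(E[(¬a ∧ r) U E[(a ∧ r) U a]])| = |{t2, t3, t4, t5}| = 4.

4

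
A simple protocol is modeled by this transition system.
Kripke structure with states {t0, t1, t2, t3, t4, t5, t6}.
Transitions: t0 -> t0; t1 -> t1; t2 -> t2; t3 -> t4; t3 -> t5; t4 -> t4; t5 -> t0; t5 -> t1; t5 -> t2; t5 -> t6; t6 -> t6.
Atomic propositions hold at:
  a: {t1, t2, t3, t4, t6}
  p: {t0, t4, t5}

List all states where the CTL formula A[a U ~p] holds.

Sat(~p) = {t1, t2, t3, t6}
A[a U ~p]: least fixpoint, start Z0 = Sat(~p) = {t1, t2, t3, t6}, add states in Sat(a) with every successor in Z. Already a fixed point.
Sat(A[a U ~p]) = {t1, t2, t3, t6}

{t1, t2, t3, t6}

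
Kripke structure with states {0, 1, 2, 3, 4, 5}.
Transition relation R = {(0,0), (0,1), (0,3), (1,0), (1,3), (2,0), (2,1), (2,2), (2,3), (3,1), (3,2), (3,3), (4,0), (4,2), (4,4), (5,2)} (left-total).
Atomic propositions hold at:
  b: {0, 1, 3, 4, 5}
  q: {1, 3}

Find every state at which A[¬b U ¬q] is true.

Sat(¬b) = {2}
Sat(¬q) = {0, 2, 4, 5}
A[¬b U ¬q]: least fixpoint, start Z0 = Sat(¬q) = {0, 2, 4, 5}, add states in Sat(¬b) with every successor in Z. Already a fixed point.
Sat(A[¬b U ¬q]) = {0, 2, 4, 5}

{0, 2, 4, 5}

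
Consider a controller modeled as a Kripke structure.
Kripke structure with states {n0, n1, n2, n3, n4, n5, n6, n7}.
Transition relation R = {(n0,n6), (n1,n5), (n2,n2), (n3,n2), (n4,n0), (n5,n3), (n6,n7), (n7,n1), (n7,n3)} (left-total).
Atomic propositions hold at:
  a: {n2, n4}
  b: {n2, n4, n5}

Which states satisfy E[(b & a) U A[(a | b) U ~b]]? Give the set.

Sat(b & a) = {n2, n4}
Sat(a | b) = {n2, n4, n5}
Sat(~b) = {n0, n1, n3, n6, n7}
A[(a | b) U ~b]: least fixpoint, start Z0 = Sat(~b) = {n0, n1, n3, n6, n7}, add states in Sat(a | b) with every successor in Z. Z1 = {n0, n1, n3, n4, n5, n6, n7}; fixed.
Sat(A[(a | b) U ~b]) = {n0, n1, n3, n4, n5, n6, n7}
E[(b & a) U A[(a | b) U ~b]]: least fixpoint, start Z0 = Sat(A[(a | b) U ~b]) = {n0, n1, n3, n4, n5, n6, n7}, add states in Sat(b & a) with some successor in Z. Already a fixed point.
Sat(E[(b & a) U A[(a | b) U ~b]]) = {n0, n1, n3, n4, n5, n6, n7}

{n0, n1, n3, n4, n5, n6, n7}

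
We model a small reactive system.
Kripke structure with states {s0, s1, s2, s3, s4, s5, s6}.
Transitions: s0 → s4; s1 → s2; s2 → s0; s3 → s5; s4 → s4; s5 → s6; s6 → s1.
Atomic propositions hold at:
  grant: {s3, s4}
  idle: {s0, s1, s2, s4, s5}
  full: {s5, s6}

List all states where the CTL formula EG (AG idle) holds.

AG idle: greatest fixpoint, start Z0 = {s0, s1, s2, s4, s5}, keep only states in Sat with every successor in Z. Z1 = {s0, s1, s2, s4}; fixed.
Sat(AG idle) = {s0, s1, s2, s4}
EG (AG idle): greatest fixpoint, start Z0 = {s0, s1, s2, s4}, keep only states in Sat with some successor in Z. Already a fixed point.
Sat(EG (AG idle)) = {s0, s1, s2, s4}

{s0, s1, s2, s4}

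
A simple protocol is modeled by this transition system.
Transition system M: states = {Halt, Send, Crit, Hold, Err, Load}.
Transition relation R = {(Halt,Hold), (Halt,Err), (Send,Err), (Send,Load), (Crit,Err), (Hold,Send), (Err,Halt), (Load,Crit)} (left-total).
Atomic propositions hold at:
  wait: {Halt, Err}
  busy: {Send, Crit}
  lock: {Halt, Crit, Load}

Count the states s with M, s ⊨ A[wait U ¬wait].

4

Sat(¬wait) = {Send, Crit, Hold, Load}
A[wait U ¬wait]: least fixpoint, start Z0 = Sat(¬wait) = {Send, Crit, Hold, Load}, add states in Sat(wait) with every successor in Z. Already a fixed point.
Sat(A[wait U ¬wait]) = {Send, Crit, Hold, Load}
|Sat(A[wait U ¬wait])| = |{Send, Crit, Hold, Load}| = 4.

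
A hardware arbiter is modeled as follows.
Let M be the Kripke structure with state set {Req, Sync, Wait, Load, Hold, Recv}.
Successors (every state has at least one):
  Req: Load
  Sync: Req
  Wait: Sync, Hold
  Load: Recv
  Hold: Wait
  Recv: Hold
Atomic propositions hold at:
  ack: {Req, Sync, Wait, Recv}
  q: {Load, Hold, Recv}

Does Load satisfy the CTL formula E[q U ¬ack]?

Sat(¬ack) = {Load, Hold}
E[q U ¬ack]: least fixpoint, start Z0 = Sat(¬ack) = {Load, Hold}, add states in Sat(q) with some successor in Z. Z1 = {Load, Hold, Recv}; fixed.
Sat(E[q U ¬ack]) = {Load, Hold, Recv}
Load ∈ Sat(E[q U ¬ack]) = {Load, Hold, Recv}, so the formula holds at Load.

Yes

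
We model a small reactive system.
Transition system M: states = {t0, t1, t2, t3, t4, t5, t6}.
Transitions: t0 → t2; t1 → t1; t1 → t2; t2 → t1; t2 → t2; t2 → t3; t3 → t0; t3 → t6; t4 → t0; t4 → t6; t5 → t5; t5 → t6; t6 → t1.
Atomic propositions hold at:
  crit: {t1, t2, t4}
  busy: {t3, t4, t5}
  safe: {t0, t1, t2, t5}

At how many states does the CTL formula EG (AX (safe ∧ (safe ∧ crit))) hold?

2

Sat(safe ∧ crit) = {t1, t2}
Sat(safe ∧ (safe ∧ crit)) = {t1, t2}
Sat(AX (safe ∧ (safe ∧ crit))) = {s : every successor in {t1, t2}} = {t0, t1, t6}
EG (AX (safe ∧ (safe ∧ crit))): greatest fixpoint, start Z0 = {t0, t1, t6}, keep only states in Sat with some successor in Z. Z1 = {t1, t6}; fixed.
Sat(EG (AX (safe ∧ (safe ∧ crit)))) = {t1, t6}
|Sat(EG (AX (safe ∧ (safe ∧ crit))))| = |{t1, t6}| = 2.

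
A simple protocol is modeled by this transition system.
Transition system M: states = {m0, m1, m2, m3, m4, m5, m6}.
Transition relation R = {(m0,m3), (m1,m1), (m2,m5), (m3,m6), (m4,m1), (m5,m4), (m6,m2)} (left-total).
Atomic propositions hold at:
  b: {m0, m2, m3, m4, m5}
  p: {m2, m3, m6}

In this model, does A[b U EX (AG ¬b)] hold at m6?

No

Sat(¬b) = {m1, m6}
AG ¬b: greatest fixpoint, start Z0 = {m1, m6}, keep only states in Sat with every successor in Z. Z1 = {m1}; fixed.
Sat(AG ¬b) = {m1}
Sat(EX (AG ¬b)) = {s : some successor in {m1}} = {m1, m4}
A[b U EX (AG ¬b)]: least fixpoint, start Z0 = Sat(EX (AG ¬b)) = {m1, m4}, add states in Sat(b) with every successor in Z. Z1 = {m1, m4, m5}; Z2 = {m1, m2, m4, m5}; fixed.
Sat(A[b U EX (AG ¬b)]) = {m1, m2, m4, m5}
m6 ∉ Sat(A[b U EX (AG ¬b)]) = {m1, m2, m4, m5}, so the formula does not hold at m6.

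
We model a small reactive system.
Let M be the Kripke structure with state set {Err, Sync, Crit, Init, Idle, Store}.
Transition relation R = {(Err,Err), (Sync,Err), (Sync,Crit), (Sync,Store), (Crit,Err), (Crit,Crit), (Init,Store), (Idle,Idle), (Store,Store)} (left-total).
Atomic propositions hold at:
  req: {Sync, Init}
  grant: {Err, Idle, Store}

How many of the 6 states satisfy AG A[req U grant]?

A[req U grant]: least fixpoint, start Z0 = Sat(grant) = {Err, Idle, Store}, add states in Sat(req) with every successor in Z. Z1 = {Err, Init, Idle, Store}; fixed.
Sat(A[req U grant]) = {Err, Init, Idle, Store}
AG A[req U grant]: greatest fixpoint, start Z0 = {Err, Init, Idle, Store}, keep only states in Sat with every successor in Z. Already a fixed point.
Sat(AG A[req U grant]) = {Err, Init, Idle, Store}
|Sat(AG A[req U grant])| = |{Err, Init, Idle, Store}| = 4.

4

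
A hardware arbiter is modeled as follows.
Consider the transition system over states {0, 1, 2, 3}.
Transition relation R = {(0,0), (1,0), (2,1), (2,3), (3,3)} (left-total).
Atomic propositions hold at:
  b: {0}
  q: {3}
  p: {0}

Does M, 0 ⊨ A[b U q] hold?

A[b U q]: least fixpoint, start Z0 = Sat(q) = {3}, add states in Sat(b) with every successor in Z. Already a fixed point.
Sat(A[b U q]) = {3}
0 ∉ Sat(A[b U q]) = {3}, so the formula does not hold at 0.

No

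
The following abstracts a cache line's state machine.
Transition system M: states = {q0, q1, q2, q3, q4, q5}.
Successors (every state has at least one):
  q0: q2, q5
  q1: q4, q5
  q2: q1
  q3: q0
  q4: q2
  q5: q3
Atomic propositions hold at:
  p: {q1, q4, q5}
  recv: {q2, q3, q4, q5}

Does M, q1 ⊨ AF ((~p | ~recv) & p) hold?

Sat(~p) = {q0, q2, q3}
Sat(~recv) = {q0, q1}
Sat(~p | ~recv) = {q0, q1, q2, q3}
Sat((~p | ~recv) & p) = {q1}
AF ((~p | ~recv) & p): least fixpoint, start Z0 = {q1}, add states with every successor in Z. Z1 = {q1, q2}; Z2 = {q1, q2, q4}; fixed.
Sat(AF ((~p | ~recv) & p)) = {q1, q2, q4}
q1 ∈ Sat(AF ((~p | ~recv) & p)) = {q1, q2, q4}, so the formula holds at q1.

Yes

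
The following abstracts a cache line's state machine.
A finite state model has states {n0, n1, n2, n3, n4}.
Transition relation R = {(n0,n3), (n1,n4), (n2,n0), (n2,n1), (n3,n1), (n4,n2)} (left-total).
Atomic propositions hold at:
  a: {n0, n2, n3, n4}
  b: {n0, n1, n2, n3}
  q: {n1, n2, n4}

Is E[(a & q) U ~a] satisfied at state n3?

Sat(a & q) = {n2, n4}
Sat(~a) = {n1}
E[(a & q) U ~a]: least fixpoint, start Z0 = Sat(~a) = {n1}, add states in Sat(a & q) with some successor in Z. Z1 = {n1, n2}; Z2 = {n1, n2, n4}; fixed.
Sat(E[(a & q) U ~a]) = {n1, n2, n4}
n3 ∉ Sat(E[(a & q) U ~a]) = {n1, n2, n4}, so the formula does not hold at n3.

No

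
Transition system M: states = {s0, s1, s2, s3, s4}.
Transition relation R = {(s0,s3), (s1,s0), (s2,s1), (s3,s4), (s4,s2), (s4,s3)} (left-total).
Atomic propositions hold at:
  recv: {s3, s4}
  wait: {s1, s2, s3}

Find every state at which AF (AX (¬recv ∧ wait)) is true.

Sat(¬recv) = {s0, s1, s2}
Sat(¬recv ∧ wait) = {s1, s2}
Sat(AX (¬recv ∧ wait)) = {s : every successor in {s1, s2}} = {s2}
AF (AX (¬recv ∧ wait)): least fixpoint, start Z0 = {s2}, add states with every successor in Z. Already a fixed point.
Sat(AF (AX (¬recv ∧ wait))) = {s2}

{s2}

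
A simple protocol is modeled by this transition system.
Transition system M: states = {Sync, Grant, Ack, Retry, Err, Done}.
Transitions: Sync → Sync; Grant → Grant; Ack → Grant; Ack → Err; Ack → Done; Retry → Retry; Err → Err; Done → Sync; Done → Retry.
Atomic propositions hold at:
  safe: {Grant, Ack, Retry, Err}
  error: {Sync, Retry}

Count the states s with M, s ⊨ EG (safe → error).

Sat(safe → error) = {Sync, Retry, Done}
EG (safe → error): greatest fixpoint, start Z0 = {Sync, Retry, Done}, keep only states in Sat with some successor in Z. Already a fixed point.
Sat(EG (safe → error)) = {Sync, Retry, Done}
|Sat(EG (safe → error))| = |{Sync, Retry, Done}| = 3.

3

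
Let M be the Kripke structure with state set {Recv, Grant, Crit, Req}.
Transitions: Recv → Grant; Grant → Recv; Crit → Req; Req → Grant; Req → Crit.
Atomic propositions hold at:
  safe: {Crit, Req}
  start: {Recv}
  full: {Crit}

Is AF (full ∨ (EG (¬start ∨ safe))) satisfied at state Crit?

Yes

Sat(¬start) = {Grant, Crit, Req}
Sat(¬start ∨ safe) = {Grant, Crit, Req}
EG (¬start ∨ safe): greatest fixpoint, start Z0 = {Grant, Crit, Req}, keep only states in Sat with some successor in Z. Z1 = {Crit, Req}; fixed.
Sat(EG (¬start ∨ safe)) = {Crit, Req}
Sat(full ∨ (EG (¬start ∨ safe))) = {Crit, Req}
AF (full ∨ (EG (¬start ∨ safe))): least fixpoint, start Z0 = {Crit, Req}, add states with every successor in Z. Already a fixed point.
Sat(AF (full ∨ (EG (¬start ∨ safe)))) = {Crit, Req}
Crit ∈ Sat(AF (full ∨ (EG (¬start ∨ safe)))) = {Crit, Req}, so the formula holds at Crit.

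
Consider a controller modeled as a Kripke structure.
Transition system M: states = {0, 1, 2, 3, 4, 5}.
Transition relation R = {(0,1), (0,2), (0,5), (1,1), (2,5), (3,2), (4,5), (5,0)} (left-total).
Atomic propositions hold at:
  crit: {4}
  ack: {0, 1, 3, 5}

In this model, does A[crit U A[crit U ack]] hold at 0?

A[crit U ack]: least fixpoint, start Z0 = Sat(ack) = {0, 1, 3, 5}, add states in Sat(crit) with every successor in Z. Z1 = {0, 1, 3, 4, 5}; fixed.
Sat(A[crit U ack]) = {0, 1, 3, 4, 5}
A[crit U A[crit U ack]]: least fixpoint, start Z0 = Sat(A[crit U ack]) = {0, 1, 3, 4, 5}, add states in Sat(crit) with every successor in Z. Already a fixed point.
Sat(A[crit U A[crit U ack]]) = {0, 1, 3, 4, 5}
0 ∈ Sat(A[crit U A[crit U ack]]) = {0, 1, 3, 4, 5}, so the formula holds at 0.

Yes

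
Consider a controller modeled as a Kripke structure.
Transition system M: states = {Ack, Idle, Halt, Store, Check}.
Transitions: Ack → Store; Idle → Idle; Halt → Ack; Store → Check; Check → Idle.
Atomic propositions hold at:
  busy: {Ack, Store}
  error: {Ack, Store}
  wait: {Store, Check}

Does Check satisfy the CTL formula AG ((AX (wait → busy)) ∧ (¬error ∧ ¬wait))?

Sat(wait → busy) = {Ack, Idle, Halt, Store}
Sat(AX (wait → busy)) = {s : every successor in {Ack, Idle, Halt, Store}} = {Ack, Idle, Halt, Check}
Sat(¬error) = {Idle, Halt, Check}
Sat(¬wait) = {Ack, Idle, Halt}
Sat(¬error ∧ ¬wait) = {Idle, Halt}
Sat((AX (wait → busy)) ∧ (¬error ∧ ¬wait)) = {Idle, Halt}
AG ((AX (wait → busy)) ∧ (¬error ∧ ¬wait)): greatest fixpoint, start Z0 = {Idle, Halt}, keep only states in Sat with every successor in Z. Z1 = {Idle}; fixed.
Sat(AG ((AX (wait → busy)) ∧ (¬error ∧ ¬wait))) = {Idle}
Check ∉ Sat(AG ((AX (wait → busy)) ∧ (¬error ∧ ¬wait))) = {Idle}, so the formula does not hold at Check.

No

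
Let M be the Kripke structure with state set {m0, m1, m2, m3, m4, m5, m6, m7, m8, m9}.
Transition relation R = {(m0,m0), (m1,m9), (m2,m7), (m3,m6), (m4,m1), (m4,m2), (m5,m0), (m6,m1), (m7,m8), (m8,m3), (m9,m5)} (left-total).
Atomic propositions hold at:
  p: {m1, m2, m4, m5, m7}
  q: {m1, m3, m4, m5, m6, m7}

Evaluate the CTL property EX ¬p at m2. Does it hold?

No

Sat(¬p) = {m0, m3, m6, m8, m9}
Sat(EX ¬p) = {s : some successor in {m0, m3, m6, m8, m9}} = {m0, m1, m3, m5, m7, m8}
m2 ∉ Sat(EX ¬p) = {m0, m1, m3, m5, m7, m8}, so the formula does not hold at m2.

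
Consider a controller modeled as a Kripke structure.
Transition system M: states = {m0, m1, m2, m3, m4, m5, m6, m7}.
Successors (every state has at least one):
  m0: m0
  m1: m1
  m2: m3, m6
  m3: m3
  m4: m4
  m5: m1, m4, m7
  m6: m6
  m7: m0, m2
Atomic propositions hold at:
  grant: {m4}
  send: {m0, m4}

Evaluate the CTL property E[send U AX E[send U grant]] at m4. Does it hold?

Yes

E[send U grant]: least fixpoint, start Z0 = Sat(grant) = {m4}, add states in Sat(send) with some successor in Z. Already a fixed point.
Sat(E[send U grant]) = {m4}
Sat(AX E[send U grant]) = {s : every successor in {m4}} = {m4}
E[send U AX E[send U grant]]: least fixpoint, start Z0 = Sat(AX E[send U grant]) = {m4}, add states in Sat(send) with some successor in Z. Already a fixed point.
Sat(E[send U AX E[send U grant]]) = {m4}
m4 ∈ Sat(E[send U AX E[send U grant]]) = {m4}, so the formula holds at m4.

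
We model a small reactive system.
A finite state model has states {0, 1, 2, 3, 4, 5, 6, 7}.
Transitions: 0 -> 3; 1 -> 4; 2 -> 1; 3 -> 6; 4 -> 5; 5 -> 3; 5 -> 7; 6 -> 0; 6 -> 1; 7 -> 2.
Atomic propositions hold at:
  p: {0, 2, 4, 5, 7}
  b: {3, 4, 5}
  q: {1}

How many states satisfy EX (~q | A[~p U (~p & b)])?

7

Sat(~q) = {0, 2, 3, 4, 5, 6, 7}
Sat(~p) = {1, 3, 6}
Sat(~p & b) = {3}
A[~p U (~p & b)]: least fixpoint, start Z0 = Sat((~p & b)) = {3}, add states in Sat(~p) with every successor in Z. Already a fixed point.
Sat(A[~p U (~p & b)]) = {3}
Sat(~q | A[~p U (~p & b)]) = {0, 2, 3, 4, 5, 6, 7}
Sat(EX (~q | A[~p U (~p & b)])) = {s : some successor in {0, 2, 3, 4, 5, 6, 7}} = {0, 1, 3, 4, 5, 6, 7}
|Sat(EX (~q | A[~p U (~p & b)]))| = |{0, 1, 3, 4, 5, 6, 7}| = 7.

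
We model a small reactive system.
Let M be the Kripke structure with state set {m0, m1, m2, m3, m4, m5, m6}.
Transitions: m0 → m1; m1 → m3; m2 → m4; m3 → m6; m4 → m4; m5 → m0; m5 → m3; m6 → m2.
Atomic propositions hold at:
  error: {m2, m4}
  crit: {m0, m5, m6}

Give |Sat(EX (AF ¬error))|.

Sat(¬error) = {m0, m1, m3, m5, m6}
AF ¬error: least fixpoint, start Z0 = {m0, m1, m3, m5, m6}, add states with every successor in Z. Already a fixed point.
Sat(AF ¬error) = {m0, m1, m3, m5, m6}
Sat(EX (AF ¬error)) = {s : some successor in {m0, m1, m3, m5, m6}} = {m0, m1, m3, m5}
|Sat(EX (AF ¬error))| = |{m0, m1, m3, m5}| = 4.

4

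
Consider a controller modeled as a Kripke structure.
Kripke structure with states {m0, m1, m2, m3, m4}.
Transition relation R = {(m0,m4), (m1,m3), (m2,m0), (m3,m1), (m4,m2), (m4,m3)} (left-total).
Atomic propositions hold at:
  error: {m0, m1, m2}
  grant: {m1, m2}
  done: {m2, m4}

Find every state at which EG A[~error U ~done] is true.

{m1, m3}

Sat(~error) = {m3, m4}
Sat(~done) = {m0, m1, m3}
A[~error U ~done]: least fixpoint, start Z0 = Sat(~done) = {m0, m1, m3}, add states in Sat(~error) with every successor in Z. Already a fixed point.
Sat(A[~error U ~done]) = {m0, m1, m3}
EG A[~error U ~done]: greatest fixpoint, start Z0 = {m0, m1, m3}, keep only states in Sat with some successor in Z. Z1 = {m1, m3}; fixed.
Sat(EG A[~error U ~done]) = {m1, m3}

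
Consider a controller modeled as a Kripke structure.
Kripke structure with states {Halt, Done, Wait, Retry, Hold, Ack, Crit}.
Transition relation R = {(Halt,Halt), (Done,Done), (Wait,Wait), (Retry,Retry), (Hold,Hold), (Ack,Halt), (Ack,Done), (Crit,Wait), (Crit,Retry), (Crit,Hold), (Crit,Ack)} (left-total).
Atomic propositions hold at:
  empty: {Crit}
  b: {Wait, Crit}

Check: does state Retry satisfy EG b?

No

EG b: greatest fixpoint, start Z0 = {Wait, Crit}, keep only states in Sat with some successor in Z. Already a fixed point.
Sat(EG b) = {Wait, Crit}
Retry ∉ Sat(EG b) = {Wait, Crit}, so the formula does not hold at Retry.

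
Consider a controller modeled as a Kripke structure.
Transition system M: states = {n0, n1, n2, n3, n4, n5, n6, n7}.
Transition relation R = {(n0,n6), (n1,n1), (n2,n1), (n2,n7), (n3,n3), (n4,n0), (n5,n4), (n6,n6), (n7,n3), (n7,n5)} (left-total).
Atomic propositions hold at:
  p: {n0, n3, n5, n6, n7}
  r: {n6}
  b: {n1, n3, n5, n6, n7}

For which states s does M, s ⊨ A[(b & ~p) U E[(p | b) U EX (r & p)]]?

Sat(~p) = {n1, n2, n4}
Sat(b & ~p) = {n1}
Sat(p | b) = {n0, n1, n3, n5, n6, n7}
Sat(r & p) = {n6}
Sat(EX (r & p)) = {s : some successor in {n6}} = {n0, n6}
E[(p | b) U EX (r & p)]: least fixpoint, start Z0 = Sat(EX (r & p)) = {n0, n6}, add states in Sat(p | b) with some successor in Z. Already a fixed point.
Sat(E[(p | b) U EX (r & p)]) = {n0, n6}
A[(b & ~p) U E[(p | b) U EX (r & p)]]: least fixpoint, start Z0 = Sat(E[(p | b) U EX (r & p)]) = {n0, n6}, add states in Sat(b & ~p) with every successor in Z. Already a fixed point.
Sat(A[(b & ~p) U E[(p | b) U EX (r & p)]]) = {n0, n6}

{n0, n6}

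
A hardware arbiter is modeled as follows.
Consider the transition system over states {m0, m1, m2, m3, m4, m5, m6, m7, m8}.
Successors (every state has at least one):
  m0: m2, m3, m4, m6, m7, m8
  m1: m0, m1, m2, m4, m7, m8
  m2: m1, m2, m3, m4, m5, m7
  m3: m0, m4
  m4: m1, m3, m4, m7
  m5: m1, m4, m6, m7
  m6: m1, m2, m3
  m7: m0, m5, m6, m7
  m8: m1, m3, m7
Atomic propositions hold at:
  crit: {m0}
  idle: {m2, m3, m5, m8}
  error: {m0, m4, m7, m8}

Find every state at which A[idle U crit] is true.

{m0}

A[idle U crit]: least fixpoint, start Z0 = Sat(crit) = {m0}, add states in Sat(idle) with every successor in Z. Already a fixed point.
Sat(A[idle U crit]) = {m0}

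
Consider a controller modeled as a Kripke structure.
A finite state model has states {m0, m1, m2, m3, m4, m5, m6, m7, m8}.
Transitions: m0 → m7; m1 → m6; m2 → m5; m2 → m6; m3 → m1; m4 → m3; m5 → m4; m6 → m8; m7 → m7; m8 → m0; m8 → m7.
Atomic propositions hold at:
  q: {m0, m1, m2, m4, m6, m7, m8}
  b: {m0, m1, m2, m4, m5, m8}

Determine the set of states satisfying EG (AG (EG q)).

EG q: greatest fixpoint, start Z0 = {m0, m1, m2, m4, m6, m7, m8}, keep only states in Sat with some successor in Z. Z1 = {m0, m1, m2, m6, m7, m8}; fixed.
Sat(EG q) = {m0, m1, m2, m6, m7, m8}
AG (EG q): greatest fixpoint, start Z0 = {m0, m1, m2, m6, m7, m8}, keep only states in Sat with every successor in Z. Z1 = {m0, m1, m6, m7, m8}; fixed.
Sat(AG (EG q)) = {m0, m1, m6, m7, m8}
EG (AG (EG q)): greatest fixpoint, start Z0 = {m0, m1, m6, m7, m8}, keep only states in Sat with some successor in Z. Already a fixed point.
Sat(EG (AG (EG q))) = {m0, m1, m6, m7, m8}

{m0, m1, m6, m7, m8}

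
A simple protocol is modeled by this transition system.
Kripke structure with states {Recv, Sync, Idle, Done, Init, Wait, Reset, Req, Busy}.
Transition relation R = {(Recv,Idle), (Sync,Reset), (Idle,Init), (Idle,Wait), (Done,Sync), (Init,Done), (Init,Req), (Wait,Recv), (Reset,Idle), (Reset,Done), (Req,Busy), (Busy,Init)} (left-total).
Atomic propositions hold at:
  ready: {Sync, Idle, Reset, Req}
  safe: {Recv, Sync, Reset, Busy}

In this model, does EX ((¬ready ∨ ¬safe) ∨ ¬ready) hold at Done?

No

Sat(¬ready) = {Recv, Done, Init, Wait, Busy}
Sat(¬safe) = {Idle, Done, Init, Wait, Req}
Sat(¬ready ∨ ¬safe) = {Recv, Idle, Done, Init, Wait, Req, Busy}
Sat((¬ready ∨ ¬safe) ∨ ¬ready) = {Recv, Idle, Done, Init, Wait, Req, Busy}
Sat(EX ((¬ready ∨ ¬safe) ∨ ¬ready)) = {s : some successor in {Recv, Idle, Done, Init, Wait, Req, Busy}} = {Recv, Idle, Init, Wait, Reset, Req, Busy}
Done ∉ Sat(EX ((¬ready ∨ ¬safe) ∨ ¬ready)) = {Recv, Idle, Init, Wait, Reset, Req, Busy}, so the formula does not hold at Done.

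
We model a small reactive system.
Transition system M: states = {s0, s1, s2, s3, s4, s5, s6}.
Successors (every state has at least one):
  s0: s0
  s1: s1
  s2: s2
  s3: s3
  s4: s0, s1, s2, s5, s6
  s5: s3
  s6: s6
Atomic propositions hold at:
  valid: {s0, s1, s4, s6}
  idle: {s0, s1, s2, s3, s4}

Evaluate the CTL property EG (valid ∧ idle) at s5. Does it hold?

Sat(valid ∧ idle) = {s0, s1, s4}
EG (valid ∧ idle): greatest fixpoint, start Z0 = {s0, s1, s4}, keep only states in Sat with some successor in Z. Already a fixed point.
Sat(EG (valid ∧ idle)) = {s0, s1, s4}
s5 ∉ Sat(EG (valid ∧ idle)) = {s0, s1, s4}, so the formula does not hold at s5.

No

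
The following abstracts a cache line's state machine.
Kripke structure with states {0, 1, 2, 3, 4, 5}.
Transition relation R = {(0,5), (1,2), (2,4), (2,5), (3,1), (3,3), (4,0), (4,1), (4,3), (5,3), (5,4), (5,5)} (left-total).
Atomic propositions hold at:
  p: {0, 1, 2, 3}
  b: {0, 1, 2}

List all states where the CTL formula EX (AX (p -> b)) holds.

{1, 3, 4}

Sat(p -> b) = {0, 1, 2, 4, 5}
Sat(AX (p -> b)) = {s : every successor in {0, 1, 2, 4, 5}} = {0, 1, 2}
Sat(EX (AX (p -> b))) = {s : some successor in {0, 1, 2}} = {1, 3, 4}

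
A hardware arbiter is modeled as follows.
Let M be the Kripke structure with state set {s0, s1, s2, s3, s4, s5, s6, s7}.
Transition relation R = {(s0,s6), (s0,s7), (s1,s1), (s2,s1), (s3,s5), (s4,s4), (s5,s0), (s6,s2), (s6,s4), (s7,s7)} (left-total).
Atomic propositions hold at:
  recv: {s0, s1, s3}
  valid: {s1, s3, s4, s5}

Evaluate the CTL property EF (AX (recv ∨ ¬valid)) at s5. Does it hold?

Yes

Sat(¬valid) = {s0, s2, s6, s7}
Sat(recv ∨ ¬valid) = {s0, s1, s2, s3, s6, s7}
Sat(AX (recv ∨ ¬valid)) = {s : every successor in {s0, s1, s2, s3, s6, s7}} = {s0, s1, s2, s5, s7}
EF (AX (recv ∨ ¬valid)): least fixpoint, start Z0 = {s0, s1, s2, s5, s7}, add states with some successor in Z. Z1 = {s0, s1, s2, s3, s5, s6, s7}; fixed.
Sat(EF (AX (recv ∨ ¬valid))) = {s0, s1, s2, s3, s5, s6, s7}
s5 ∈ Sat(EF (AX (recv ∨ ¬valid))) = {s0, s1, s2, s3, s5, s6, s7}, so the formula holds at s5.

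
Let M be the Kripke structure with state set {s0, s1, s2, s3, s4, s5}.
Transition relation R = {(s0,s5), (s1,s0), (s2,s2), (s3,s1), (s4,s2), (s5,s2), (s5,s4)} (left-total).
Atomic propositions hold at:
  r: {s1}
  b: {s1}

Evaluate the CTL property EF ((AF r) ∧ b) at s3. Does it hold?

Yes

AF r: least fixpoint, start Z0 = {s1}, add states with every successor in Z. Z1 = {s1, s3}; fixed.
Sat(AF r) = {s1, s3}
Sat((AF r) ∧ b) = {s1}
EF ((AF r) ∧ b): least fixpoint, start Z0 = {s1}, add states with some successor in Z. Z1 = {s1, s3}; fixed.
Sat(EF ((AF r) ∧ b)) = {s1, s3}
s3 ∈ Sat(EF ((AF r) ∧ b)) = {s1, s3}, so the formula holds at s3.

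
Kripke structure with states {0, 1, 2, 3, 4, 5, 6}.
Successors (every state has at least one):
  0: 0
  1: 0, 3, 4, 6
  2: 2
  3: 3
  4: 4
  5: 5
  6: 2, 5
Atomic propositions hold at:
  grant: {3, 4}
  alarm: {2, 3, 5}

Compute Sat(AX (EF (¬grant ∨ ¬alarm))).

{0, 2, 4, 5, 6}

Sat(¬grant) = {0, 1, 2, 5, 6}
Sat(¬alarm) = {0, 1, 4, 6}
Sat(¬grant ∨ ¬alarm) = {0, 1, 2, 4, 5, 6}
EF (¬grant ∨ ¬alarm): least fixpoint, start Z0 = {0, 1, 2, 4, 5, 6}, add states with some successor in Z. Already a fixed point.
Sat(EF (¬grant ∨ ¬alarm)) = {0, 1, 2, 4, 5, 6}
Sat(AX (EF (¬grant ∨ ¬alarm))) = {s : every successor in {0, 1, 2, 4, 5, 6}} = {0, 2, 4, 5, 6}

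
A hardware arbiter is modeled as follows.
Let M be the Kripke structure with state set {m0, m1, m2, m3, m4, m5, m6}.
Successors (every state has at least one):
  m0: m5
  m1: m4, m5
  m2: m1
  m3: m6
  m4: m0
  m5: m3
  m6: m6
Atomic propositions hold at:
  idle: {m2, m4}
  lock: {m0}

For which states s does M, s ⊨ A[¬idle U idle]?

Sat(¬idle) = {m0, m1, m3, m5, m6}
A[¬idle U idle]: least fixpoint, start Z0 = Sat(idle) = {m2, m4}, add states in Sat(¬idle) with every successor in Z. Already a fixed point.
Sat(A[¬idle U idle]) = {m2, m4}

{m2, m4}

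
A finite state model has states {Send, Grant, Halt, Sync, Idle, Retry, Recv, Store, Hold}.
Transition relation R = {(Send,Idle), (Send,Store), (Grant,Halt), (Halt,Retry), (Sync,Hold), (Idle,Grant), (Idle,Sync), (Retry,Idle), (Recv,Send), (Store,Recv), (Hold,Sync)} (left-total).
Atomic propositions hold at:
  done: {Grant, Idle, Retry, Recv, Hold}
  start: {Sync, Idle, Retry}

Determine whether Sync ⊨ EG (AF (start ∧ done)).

Sat(start ∧ done) = {Idle, Retry}
AF (start ∧ done): least fixpoint, start Z0 = {Idle, Retry}, add states with every successor in Z. Z1 = {Halt, Idle, Retry}; Z2 = {Grant, Halt, Idle, Retry}; fixed.
Sat(AF (start ∧ done)) = {Grant, Halt, Idle, Retry}
EG (AF (start ∧ done)): greatest fixpoint, start Z0 = {Grant, Halt, Idle, Retry}, keep only states in Sat with some successor in Z. Already a fixed point.
Sat(EG (AF (start ∧ done))) = {Grant, Halt, Idle, Retry}
Sync ∉ Sat(EG (AF (start ∧ done))) = {Grant, Halt, Idle, Retry}, so the formula does not hold at Sync.

No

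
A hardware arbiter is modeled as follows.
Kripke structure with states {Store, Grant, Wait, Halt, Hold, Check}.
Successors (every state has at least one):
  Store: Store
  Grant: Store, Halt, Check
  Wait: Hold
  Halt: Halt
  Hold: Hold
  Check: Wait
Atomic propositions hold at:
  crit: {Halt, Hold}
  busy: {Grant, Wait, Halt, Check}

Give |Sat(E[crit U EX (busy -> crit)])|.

Sat(busy -> crit) = {Store, Halt, Hold}
Sat(EX (busy -> crit)) = {s : some successor in {Store, Halt, Hold}} = {Store, Grant, Wait, Halt, Hold}
E[crit U EX (busy -> crit)]: least fixpoint, start Z0 = Sat(EX (busy -> crit)) = {Store, Grant, Wait, Halt, Hold}, add states in Sat(crit) with some successor in Z. Already a fixed point.
Sat(E[crit U EX (busy -> crit)]) = {Store, Grant, Wait, Halt, Hold}
|Sat(E[crit U EX (busy -> crit)])| = |{Store, Grant, Wait, Halt, Hold}| = 5.

5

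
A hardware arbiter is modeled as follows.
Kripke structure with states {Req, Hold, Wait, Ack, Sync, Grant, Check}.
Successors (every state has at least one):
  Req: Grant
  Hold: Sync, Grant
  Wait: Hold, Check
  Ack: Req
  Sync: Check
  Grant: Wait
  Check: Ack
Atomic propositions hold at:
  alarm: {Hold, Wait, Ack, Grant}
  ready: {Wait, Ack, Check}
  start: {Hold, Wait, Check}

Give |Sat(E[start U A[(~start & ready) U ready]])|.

Sat(~start) = {Req, Ack, Sync, Grant}
Sat(~start & ready) = {Ack}
A[(~start & ready) U ready]: least fixpoint, start Z0 = Sat(ready) = {Wait, Ack, Check}, add states in Sat(~start & ready) with every successor in Z. Already a fixed point.
Sat(A[(~start & ready) U ready]) = {Wait, Ack, Check}
E[start U A[(~start & ready) U ready]]: least fixpoint, start Z0 = Sat(A[(~start & ready) U ready]) = {Wait, Ack, Check}, add states in Sat(start) with some successor in Z. Already a fixed point.
Sat(E[start U A[(~start & ready) U ready]]) = {Wait, Ack, Check}
|Sat(E[start U A[(~start & ready) U ready]])| = |{Wait, Ack, Check}| = 3.

3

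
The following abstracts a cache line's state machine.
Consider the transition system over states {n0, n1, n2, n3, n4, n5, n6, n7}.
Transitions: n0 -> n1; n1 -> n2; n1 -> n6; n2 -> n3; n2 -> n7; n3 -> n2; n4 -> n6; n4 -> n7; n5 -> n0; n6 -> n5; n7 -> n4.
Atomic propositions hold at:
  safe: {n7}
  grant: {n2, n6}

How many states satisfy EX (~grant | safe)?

6

Sat(~grant) = {n0, n1, n3, n4, n5, n7}
Sat(~grant | safe) = {n0, n1, n3, n4, n5, n7}
Sat(EX (~grant | safe)) = {s : some successor in {n0, n1, n3, n4, n5, n7}} = {n0, n2, n4, n5, n6, n7}
|Sat(EX (~grant | safe))| = |{n0, n2, n4, n5, n6, n7}| = 6.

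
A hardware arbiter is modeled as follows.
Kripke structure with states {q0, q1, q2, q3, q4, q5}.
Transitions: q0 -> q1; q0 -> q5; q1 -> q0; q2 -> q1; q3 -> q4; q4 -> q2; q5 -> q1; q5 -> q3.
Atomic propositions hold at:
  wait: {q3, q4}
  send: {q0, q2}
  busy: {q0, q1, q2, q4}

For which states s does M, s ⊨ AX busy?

Sat(AX busy) = {s : every successor in {q0, q1, q2, q4}} = {q1, q2, q3, q4}

{q1, q2, q3, q4}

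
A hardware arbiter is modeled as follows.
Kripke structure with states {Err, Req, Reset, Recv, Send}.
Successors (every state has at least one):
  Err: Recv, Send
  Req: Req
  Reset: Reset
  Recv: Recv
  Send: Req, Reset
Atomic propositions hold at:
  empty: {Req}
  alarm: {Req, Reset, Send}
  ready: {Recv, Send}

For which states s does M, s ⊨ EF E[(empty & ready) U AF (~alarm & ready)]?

Sat(empty & ready) = ∅
Sat(~alarm) = {Err, Recv}
Sat(~alarm & ready) = {Recv}
AF (~alarm & ready): least fixpoint, start Z0 = {Recv}, add states with every successor in Z. Already a fixed point.
Sat(AF (~alarm & ready)) = {Recv}
E[(empty & ready) U AF (~alarm & ready)]: least fixpoint, start Z0 = Sat(AF (~alarm & ready)) = {Recv}, add states in Sat(empty & ready) with some successor in Z. Already a fixed point.
Sat(E[(empty & ready) U AF (~alarm & ready)]) = {Recv}
EF E[(empty & ready) U AF (~alarm & ready)]: least fixpoint, start Z0 = {Recv}, add states with some successor in Z. Z1 = {Err, Recv}; fixed.
Sat(EF E[(empty & ready) U AF (~alarm & ready)]) = {Err, Recv}

{Err, Recv}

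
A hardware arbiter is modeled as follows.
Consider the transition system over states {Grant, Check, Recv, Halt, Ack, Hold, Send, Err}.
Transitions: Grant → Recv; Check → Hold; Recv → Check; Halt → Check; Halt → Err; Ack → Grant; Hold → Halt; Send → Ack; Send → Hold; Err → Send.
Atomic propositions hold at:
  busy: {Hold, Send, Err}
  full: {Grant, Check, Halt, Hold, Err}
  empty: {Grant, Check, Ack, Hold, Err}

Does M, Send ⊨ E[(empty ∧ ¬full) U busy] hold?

Yes

Sat(¬full) = {Recv, Ack, Send}
Sat(empty ∧ ¬full) = {Ack}
E[(empty ∧ ¬full) U busy]: least fixpoint, start Z0 = Sat(busy) = {Hold, Send, Err}, add states in Sat(empty ∧ ¬full) with some successor in Z. Already a fixed point.
Sat(E[(empty ∧ ¬full) U busy]) = {Hold, Send, Err}
Send ∈ Sat(E[(empty ∧ ¬full) U busy]) = {Hold, Send, Err}, so the formula holds at Send.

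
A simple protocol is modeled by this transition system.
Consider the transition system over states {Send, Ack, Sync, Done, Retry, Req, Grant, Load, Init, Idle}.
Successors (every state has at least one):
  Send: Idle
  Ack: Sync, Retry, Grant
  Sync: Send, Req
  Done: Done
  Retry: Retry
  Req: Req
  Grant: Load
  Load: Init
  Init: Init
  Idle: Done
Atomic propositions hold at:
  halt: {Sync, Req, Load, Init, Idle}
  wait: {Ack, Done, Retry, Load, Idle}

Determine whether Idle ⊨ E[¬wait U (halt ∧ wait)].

Sat(¬wait) = {Send, Sync, Req, Grant, Init}
Sat(halt ∧ wait) = {Load, Idle}
E[¬wait U (halt ∧ wait)]: least fixpoint, start Z0 = Sat((halt ∧ wait)) = {Load, Idle}, add states in Sat(¬wait) with some successor in Z. Z1 = {Send, Grant, Load, Idle}; Z2 = {Send, Sync, Grant, Load, Idle}; fixed.
Sat(E[¬wait U (halt ∧ wait)]) = {Send, Sync, Grant, Load, Idle}
Idle ∈ Sat(E[¬wait U (halt ∧ wait)]) = {Send, Sync, Grant, Load, Idle}, so the formula holds at Idle.

Yes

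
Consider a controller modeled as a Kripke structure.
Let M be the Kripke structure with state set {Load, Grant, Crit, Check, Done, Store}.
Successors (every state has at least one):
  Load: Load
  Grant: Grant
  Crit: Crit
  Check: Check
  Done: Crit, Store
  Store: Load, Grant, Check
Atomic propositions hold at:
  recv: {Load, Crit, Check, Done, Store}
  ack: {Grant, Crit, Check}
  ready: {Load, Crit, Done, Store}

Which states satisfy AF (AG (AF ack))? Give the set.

AF ack: least fixpoint, start Z0 = {Grant, Crit, Check}, add states with every successor in Z. Already a fixed point.
Sat(AF ack) = {Grant, Crit, Check}
AG (AF ack): greatest fixpoint, start Z0 = {Grant, Crit, Check}, keep only states in Sat with every successor in Z. Already a fixed point.
Sat(AG (AF ack)) = {Grant, Crit, Check}
AF (AG (AF ack)): least fixpoint, start Z0 = {Grant, Crit, Check}, add states with every successor in Z. Already a fixed point.
Sat(AF (AG (AF ack))) = {Grant, Crit, Check}

{Grant, Crit, Check}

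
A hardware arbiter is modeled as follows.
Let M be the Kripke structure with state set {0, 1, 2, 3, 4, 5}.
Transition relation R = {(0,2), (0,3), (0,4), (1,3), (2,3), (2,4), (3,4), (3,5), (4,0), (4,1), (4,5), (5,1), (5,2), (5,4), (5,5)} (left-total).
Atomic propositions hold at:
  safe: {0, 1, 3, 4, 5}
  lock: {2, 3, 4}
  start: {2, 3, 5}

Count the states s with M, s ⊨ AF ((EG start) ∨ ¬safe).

EG start: greatest fixpoint, start Z0 = {2, 3, 5}, keep only states in Sat with some successor in Z. Already a fixed point.
Sat(EG start) = {2, 3, 5}
Sat(¬safe) = {2}
Sat((EG start) ∨ ¬safe) = {2, 3, 5}
AF ((EG start) ∨ ¬safe): least fixpoint, start Z0 = {2, 3, 5}, add states with every successor in Z. Z1 = {1, 2, 3, 5}; fixed.
Sat(AF ((EG start) ∨ ¬safe)) = {1, 2, 3, 5}
|Sat(AF ((EG start) ∨ ¬safe))| = |{1, 2, 3, 5}| = 4.

4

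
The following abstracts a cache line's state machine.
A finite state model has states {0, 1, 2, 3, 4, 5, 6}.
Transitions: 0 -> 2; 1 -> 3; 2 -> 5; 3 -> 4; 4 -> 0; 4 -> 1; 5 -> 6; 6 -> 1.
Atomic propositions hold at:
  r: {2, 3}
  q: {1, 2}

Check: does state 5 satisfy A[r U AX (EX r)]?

No

Sat(EX r) = {s : some successor in {2, 3}} = {0, 1}
Sat(AX (EX r)) = {s : every successor in {0, 1}} = {4, 6}
A[r U AX (EX r)]: least fixpoint, start Z0 = Sat(AX (EX r)) = {4, 6}, add states in Sat(r) with every successor in Z. Z1 = {3, 4, 6}; fixed.
Sat(A[r U AX (EX r)]) = {3, 4, 6}
5 ∉ Sat(A[r U AX (EX r)]) = {3, 4, 6}, so the formula does not hold at 5.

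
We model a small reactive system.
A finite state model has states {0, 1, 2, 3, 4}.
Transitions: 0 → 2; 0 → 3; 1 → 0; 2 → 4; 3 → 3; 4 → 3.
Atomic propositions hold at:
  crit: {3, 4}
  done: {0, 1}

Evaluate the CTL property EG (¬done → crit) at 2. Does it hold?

Sat(¬done) = {2, 3, 4}
Sat(¬done → crit) = {0, 1, 3, 4}
EG (¬done → crit): greatest fixpoint, start Z0 = {0, 1, 3, 4}, keep only states in Sat with some successor in Z. Already a fixed point.
Sat(EG (¬done → crit)) = {0, 1, 3, 4}
2 ∉ Sat(EG (¬done → crit)) = {0, 1, 3, 4}, so the formula does not hold at 2.

No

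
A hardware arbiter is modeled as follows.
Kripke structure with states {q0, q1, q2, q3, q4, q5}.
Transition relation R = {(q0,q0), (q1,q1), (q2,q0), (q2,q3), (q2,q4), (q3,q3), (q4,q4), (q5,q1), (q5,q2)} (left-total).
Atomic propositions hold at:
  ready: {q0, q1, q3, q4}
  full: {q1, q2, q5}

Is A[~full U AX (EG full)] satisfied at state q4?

No

Sat(~full) = {q0, q3, q4}
EG full: greatest fixpoint, start Z0 = {q1, q2, q5}, keep only states in Sat with some successor in Z. Z1 = {q1, q5}; fixed.
Sat(EG full) = {q1, q5}
Sat(AX (EG full)) = {s : every successor in {q1, q5}} = {q1}
A[~full U AX (EG full)]: least fixpoint, start Z0 = Sat(AX (EG full)) = {q1}, add states in Sat(~full) with every successor in Z. Already a fixed point.
Sat(A[~full U AX (EG full)]) = {q1}
q4 ∉ Sat(A[~full U AX (EG full)]) = {q1}, so the formula does not hold at q4.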